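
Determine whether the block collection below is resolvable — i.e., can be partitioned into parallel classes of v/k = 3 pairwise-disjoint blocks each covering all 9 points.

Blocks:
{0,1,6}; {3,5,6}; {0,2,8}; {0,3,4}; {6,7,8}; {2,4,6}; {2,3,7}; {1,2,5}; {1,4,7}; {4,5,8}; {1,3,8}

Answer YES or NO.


v = 9, block size k = 3, number of blocks = 11.
For resolvability, blocks must partition into parallel classes of size v/k = 3.
Total blocks must therefore be a multiple of 3: 11 = 3·3 + 2 ⇒ not divisible ✗.
Resolvable? NO.

NO


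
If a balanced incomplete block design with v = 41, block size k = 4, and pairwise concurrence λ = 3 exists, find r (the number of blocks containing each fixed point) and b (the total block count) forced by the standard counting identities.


Any 2-(v, k, λ) BIBD satisfies two necessary conditions:
  (i)  Each point sits in r blocks, and counting incidences through any fixed point gives r(k − 1) = λ(v − 1), so r = λ(v − 1)/(k − 1).
  (ii) Total incidences bk = vr, so b = vr/k.
Step 1: r = λ(v − 1)/(k − 1) = 3·(41 − 1)/(4 − 1) = 3·40/3 = 120/3 = 40.
Step 2: b = vr/k = 41·40/4 = 1640/4 = 410.
Check integrality: r = 40 ∈ Z ✓, b = 410 ∈ Z ✓.
(These identities are necessary conditions: they determine r and b for any design with these parameters, but do not by themselves prove that one exists.)

r = 40, b = 410.


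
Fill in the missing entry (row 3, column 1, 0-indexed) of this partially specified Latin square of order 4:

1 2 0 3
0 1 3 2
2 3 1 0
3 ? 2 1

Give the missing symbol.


Row 3 contains symbols [1, 2, 3] — missing [0].
Column 1 contains symbols [1, 2, 3] — missing [0].
The missing symbol must appear in both missing sets; intersection = [0].
Therefore the hidden value is 0.

Missing value = 0.


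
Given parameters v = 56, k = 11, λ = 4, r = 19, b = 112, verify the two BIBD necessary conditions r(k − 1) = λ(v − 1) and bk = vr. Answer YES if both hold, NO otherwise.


Condition (i): r(k − 1) = 19·10 = 190; λ(v − 1) = 4·55 = 220. Match? NO.
Condition (ii): bk = 112·11 = 1232; vr = 56·19 = 1064. Match? NO.
Both conditions hold? NO.

NO


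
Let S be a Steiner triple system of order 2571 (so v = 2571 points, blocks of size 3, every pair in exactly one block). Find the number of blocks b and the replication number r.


An STS(v) is a 2-(v, 3, 1) BIBD: block size k = 3, λ = 1.
Replication: r(k − 1) = λ(v − 1) ⇒ r·2 = 2571 − 1 = 2570 ⇒ r = 1285.
Block count: b = v(v − 1)/6 = 2571·2570/6 = 6607470/6 = 1101245.
(Check via bk = vr: 1101245·3 = 3303735 = 2571·1285 = 3303735 ✓.)

r = 1285, b = 1101245.


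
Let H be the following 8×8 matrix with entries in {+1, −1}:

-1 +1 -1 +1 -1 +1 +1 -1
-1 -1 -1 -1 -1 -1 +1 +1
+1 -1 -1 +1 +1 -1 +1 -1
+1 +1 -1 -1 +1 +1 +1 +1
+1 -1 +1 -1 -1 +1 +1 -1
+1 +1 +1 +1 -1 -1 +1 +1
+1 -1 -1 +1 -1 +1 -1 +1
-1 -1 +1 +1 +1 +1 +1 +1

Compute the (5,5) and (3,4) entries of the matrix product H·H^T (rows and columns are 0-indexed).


Row 3 of H: [1, 1, -1, -1, 1, 1, 1, 1].
Row 4 of H: [1, -1, 1, -1, -1, 1, 1, -1].
Row 5 of H: [1, 1, 1, 1, -1, -1, 1, 1].
(H·H^T)[5][5] = Σ_j H[5][j]·H[5][j] = (1)² + (1)² + (1)² + (1)² + (-1)² + (-1)² + (1)² + (1)² = 1 + 1 + 1 + 1 + 1 + 1 + 1 + 1 = 8.
(H·H^T)[3][4] = Σ_j H[3][j]·H[4][j] = (1)·(1) + (1)·(-1) + (-1)·(1) + (-1)·(-1) + (1)·(-1) + (1)·(1) + (1)·(1) + (1)·(-1) = 1 + -1 + -1 + 1 + -1 + 1 + 1 + -1 = 0.
So rows 3 and 4 are orthogonal; the diagonal entry equals n = 8.

(5,5) entry = 8; (3,4) entry = 0.


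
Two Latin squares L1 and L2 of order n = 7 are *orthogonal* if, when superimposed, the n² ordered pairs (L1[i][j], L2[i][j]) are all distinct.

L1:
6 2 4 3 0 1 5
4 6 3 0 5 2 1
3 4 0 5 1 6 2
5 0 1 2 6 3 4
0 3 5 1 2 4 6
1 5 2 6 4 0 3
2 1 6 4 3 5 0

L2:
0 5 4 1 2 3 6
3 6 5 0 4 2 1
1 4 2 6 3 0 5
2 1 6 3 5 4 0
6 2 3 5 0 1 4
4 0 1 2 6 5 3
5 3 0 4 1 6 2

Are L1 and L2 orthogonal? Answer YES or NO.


Form the n² = 49 superimposed pairs (L1[i][j], L2[i][j]), row by row (rows and columns indexed from 0):
row 0: (6,0) (2,5) (4,4) (3,1) (0,2) (1,3) (5,6)
row 1: (4,3) (6,6) (3,5) (0,0) (5,4) (2,2) (1,1)
row 2: (3,1) (4,4) (0,2) (5,6) (1,3) (6,0) (2,5)
row 3: (5,2) (0,1) (1,6) (2,3) (6,5) (3,4) (4,0)
row 4: (0,6) (3,2) (5,3) (1,5) (2,0) (4,1) (6,4)
row 5: (1,4) (5,0) (2,1) (6,2) (4,6) (0,5) (3,3)
row 6: (2,5) (1,3) (6,0) (4,4) (3,1) (5,6) (0,2)
Orthogonality requires all 49 pairs distinct.
But the pair (3,1) repeats: cell (0,3) has L1 = 3, L2 = 1, and cell (2,0) has L1 = 3, L2 = 1.
A repeated pair means some other pair never occurs (only 35 distinct pairs out of 49), so the squares are not orthogonal.
Conclusion: NO.

NO


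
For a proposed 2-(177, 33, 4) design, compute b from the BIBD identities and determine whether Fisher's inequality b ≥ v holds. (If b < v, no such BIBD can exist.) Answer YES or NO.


r = λ(v − 1)/(k − 1) = 4·176/32 = 22.
b = vr/k = 177·22/33 = 118.
Fisher's inequality: b ≥ v ⇔ 118 ≥ 177? NO.

NO


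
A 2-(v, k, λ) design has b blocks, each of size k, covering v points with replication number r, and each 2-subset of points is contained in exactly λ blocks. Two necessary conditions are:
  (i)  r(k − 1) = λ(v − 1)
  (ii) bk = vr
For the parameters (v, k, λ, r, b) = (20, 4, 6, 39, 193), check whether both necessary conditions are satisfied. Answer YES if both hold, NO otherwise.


Condition (i): r(k − 1) = 39·3 = 117; λ(v − 1) = 6·19 = 114. Match? NO.
Condition (ii): bk = 193·4 = 772; vr = 20·39 = 780. Match? NO.
Both conditions hold? NO.

NO


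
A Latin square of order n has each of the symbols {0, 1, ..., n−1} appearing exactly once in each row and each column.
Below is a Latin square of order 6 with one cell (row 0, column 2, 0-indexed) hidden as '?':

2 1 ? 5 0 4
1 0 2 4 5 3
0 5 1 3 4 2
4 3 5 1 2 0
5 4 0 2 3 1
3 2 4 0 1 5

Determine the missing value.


Row 0 contains symbols [0, 1, 2, 4, 5] — missing [3].
Column 2 contains symbols [0, 1, 2, 4, 5] — missing [3].
The missing symbol must appear in both missing sets; intersection = [3].
Therefore the hidden value is 3.

Missing value = 3.


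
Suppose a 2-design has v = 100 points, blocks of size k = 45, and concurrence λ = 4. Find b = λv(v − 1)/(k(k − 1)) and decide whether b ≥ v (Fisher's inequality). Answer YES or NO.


r = λ(v − 1)/(k − 1) = 4·99/44 = 9.
b = vr/k = 100·9/45 = 20.
Fisher's inequality: b ≥ v ⇔ 20 ≥ 100? NO.

NO


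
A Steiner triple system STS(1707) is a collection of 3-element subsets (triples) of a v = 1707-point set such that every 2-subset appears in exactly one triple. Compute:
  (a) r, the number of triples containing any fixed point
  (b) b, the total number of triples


An STS(v) is a 2-(v, 3, 1) BIBD: block size k = 3, λ = 1.
Replication: r(k − 1) = λ(v − 1) ⇒ r·2 = 1707 − 1 = 1706 ⇒ r = 853.
Block count: bk = vr ⇒ b·3 = 1707·853 = 1456071 ⇒ b = 485357.
(Check via b = v(v − 1)/6 = 1707·1706/6 = 2912142/6 = 485357.)

r = 853, b = 485357.


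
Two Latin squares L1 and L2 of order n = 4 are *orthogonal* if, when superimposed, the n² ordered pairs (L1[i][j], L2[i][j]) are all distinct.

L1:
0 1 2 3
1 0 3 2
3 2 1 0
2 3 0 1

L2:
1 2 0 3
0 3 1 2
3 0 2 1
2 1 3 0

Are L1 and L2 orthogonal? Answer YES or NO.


Form the n² = 16 superimposed pairs (L1[i][j], L2[i][j]), row by row (rows and columns indexed from 0):
row 0: (0,1) (1,2) (2,0) (3,3)
row 1: (1,0) (0,3) (3,1) (2,2)
row 2: (3,3) (2,0) (1,2) (0,1)
row 3: (2,2) (3,1) (0,3) (1,0)
Orthogonality requires all 16 pairs distinct.
But the pair (3,3) repeats: cell (0,3) has L1 = 3, L2 = 3, and cell (2,0) has L1 = 3, L2 = 3.
A repeated pair means some other pair never occurs (only 8 distinct pairs out of 16), so the squares are not orthogonal.
Conclusion: NO.

NO


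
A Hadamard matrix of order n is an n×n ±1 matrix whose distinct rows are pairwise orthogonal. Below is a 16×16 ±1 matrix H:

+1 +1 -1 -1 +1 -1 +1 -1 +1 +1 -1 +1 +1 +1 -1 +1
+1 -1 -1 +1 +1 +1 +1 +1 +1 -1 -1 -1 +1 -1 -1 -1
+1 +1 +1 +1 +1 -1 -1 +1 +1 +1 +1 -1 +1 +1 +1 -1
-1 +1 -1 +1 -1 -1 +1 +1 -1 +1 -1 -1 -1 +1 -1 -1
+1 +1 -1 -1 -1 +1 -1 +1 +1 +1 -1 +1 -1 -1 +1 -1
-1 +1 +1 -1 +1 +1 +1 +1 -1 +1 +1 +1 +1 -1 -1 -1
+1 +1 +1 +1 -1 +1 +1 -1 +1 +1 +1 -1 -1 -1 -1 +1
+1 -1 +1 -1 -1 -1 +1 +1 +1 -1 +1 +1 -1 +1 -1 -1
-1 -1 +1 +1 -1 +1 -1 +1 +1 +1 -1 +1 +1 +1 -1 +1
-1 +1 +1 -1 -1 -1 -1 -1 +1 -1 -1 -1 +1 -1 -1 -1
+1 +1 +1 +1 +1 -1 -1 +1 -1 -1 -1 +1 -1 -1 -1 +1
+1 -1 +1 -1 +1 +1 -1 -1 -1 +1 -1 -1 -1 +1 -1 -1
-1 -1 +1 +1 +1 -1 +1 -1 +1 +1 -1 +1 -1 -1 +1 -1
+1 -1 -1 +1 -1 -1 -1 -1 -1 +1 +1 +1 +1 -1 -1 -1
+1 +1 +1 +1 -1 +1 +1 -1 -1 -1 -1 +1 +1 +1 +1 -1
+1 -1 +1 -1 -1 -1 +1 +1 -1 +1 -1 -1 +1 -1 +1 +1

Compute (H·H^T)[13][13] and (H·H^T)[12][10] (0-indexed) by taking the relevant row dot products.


Row 10 of H: [1, 1, 1, 1, 1, -1, -1, 1, -1, -1, -1, 1, -1, -1, -1, 1].
Row 12 of H: [-1, -1, 1, 1, 1, -1, 1, -1, 1, 1, -1, 1, -1, -1, 1, -1].
Row 13 of H: [1, -1, -1, 1, -1, -1, -1, -1, -1, 1, 1, 1, 1, -1, -1, -1].
(H·H^T)[13][13] = Σ_j H[13][j]·H[13][j] = (1)² + (-1)² + (-1)² + (1)² + (-1)² + (-1)² + (-1)² + (-1)² + (-1)² + (1)² + (1)² + (1)² + (1)² + (-1)² + (-1)² + (-1)² = 1 + 1 + 1 + 1 + 1 + 1 + 1 + 1 + 1 + 1 + 1 + 1 + 1 + 1 + 1 + 1 = 16.
(H·H^T)[12][10] = Σ_j H[12][j]·H[10][j] = (-1)·(1) + (-1)·(1) + (1)·(1) + (1)·(1) + (1)·(1) + (-1)·(-1) + (1)·(-1) + (-1)·(1) + (1)·(-1) + (1)·(-1) + (-1)·(-1) + (1)·(1) + (-1)·(-1) + (-1)·(-1) + (1)·(-1) + (-1)·(1) = -1 + -1 + 1 + 1 + 1 + 1 + -1 + -1 + -1 + -1 + 1 + 1 + 1 + 1 + -1 + -1 = 0.
So rows 12 and 10 are orthogonal; the diagonal entry equals n = 16.

(13,13) entry = 16; (12,10) entry = 0.


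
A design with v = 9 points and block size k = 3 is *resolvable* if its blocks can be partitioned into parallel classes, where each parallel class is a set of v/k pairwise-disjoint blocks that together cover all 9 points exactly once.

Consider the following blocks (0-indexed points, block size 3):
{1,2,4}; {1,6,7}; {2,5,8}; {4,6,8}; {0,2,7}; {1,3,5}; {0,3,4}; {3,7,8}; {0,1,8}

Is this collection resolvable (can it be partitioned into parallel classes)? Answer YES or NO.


v = 9, block size k = 3, number of blocks = 9.
For resolvability, blocks must partition into parallel classes of size v/k = 3.
Total blocks must therefore be a multiple of 3: 9 = 3·3 + 0 ⇒ divisible ✓.
Consider block {1,2,4}. The only other block(s) in the collection disjoint from it are {3,7,8} — just 1 block(s). Any parallel class containing {1,2,4} would need 2 other blocks each disjoint from it, so no parallel class of size 3 can contain {1,2,4}.
Since every block must belong to some parallel class in a resolution, the collection cannot be partitioned into parallel classes.
Resolvable? NO.

NO


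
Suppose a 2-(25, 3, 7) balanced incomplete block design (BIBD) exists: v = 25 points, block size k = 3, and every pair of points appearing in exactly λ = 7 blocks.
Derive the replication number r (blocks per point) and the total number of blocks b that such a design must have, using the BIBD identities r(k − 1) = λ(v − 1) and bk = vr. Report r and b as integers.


Any 2-(v, k, λ) BIBD satisfies two necessary conditions:
  (i)  Each point sits in r blocks, and counting incidences through any fixed point gives r(k − 1) = λ(v − 1), so r = λ(v − 1)/(k − 1).
  (ii) Total incidences bk = vr, so b = vr/k.
Step 1: r = λ(v − 1)/(k − 1) = 7·(25 − 1)/(3 − 1) = 7·24/2 = 168/2 = 84.
Step 2: b = vr/k = 25·84/3 = 2100/3 = 700.
Check integrality: r = 84 ∈ Z ✓, b = 700 ∈ Z ✓.
(These identities are necessary conditions: they determine r and b for any design with these parameters, but do not by themselves prove that one exists.)

r = 84, b = 700.


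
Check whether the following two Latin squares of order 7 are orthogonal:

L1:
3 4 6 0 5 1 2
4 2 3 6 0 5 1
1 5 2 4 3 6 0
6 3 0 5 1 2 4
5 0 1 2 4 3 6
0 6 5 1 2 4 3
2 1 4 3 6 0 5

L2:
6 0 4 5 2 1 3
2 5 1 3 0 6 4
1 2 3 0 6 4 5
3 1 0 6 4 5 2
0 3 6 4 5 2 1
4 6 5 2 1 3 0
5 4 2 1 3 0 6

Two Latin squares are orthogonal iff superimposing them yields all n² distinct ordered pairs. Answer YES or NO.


Form the n² = 49 superimposed pairs (L1[i][j], L2[i][j]), row by row (rows and columns indexed from 0):
row 0: (3,6) (4,0) (6,4) (0,5) (5,2) (1,1) (2,3)
row 1: (4,2) (2,5) (3,1) (6,3) (0,0) (5,6) (1,4)
row 2: (1,1) (5,2) (2,3) (4,0) (3,6) (6,4) (0,5)
row 3: (6,3) (3,1) (0,0) (5,6) (1,4) (2,5) (4,2)
row 4: (5,0) (0,3) (1,6) (2,4) (4,5) (3,2) (6,1)
row 5: (0,4) (6,6) (5,5) (1,2) (2,1) (4,3) (3,0)
row 6: (2,5) (1,4) (4,2) (3,1) (6,3) (0,0) (5,6)
Orthogonality requires all 49 pairs distinct.
But the pair (1,1) repeats: cell (0,5) has L1 = 1, L2 = 1, and cell (2,0) has L1 = 1, L2 = 1.
A repeated pair means some other pair never occurs (only 28 distinct pairs out of 49), so the squares are not orthogonal.
Conclusion: NO.

NO


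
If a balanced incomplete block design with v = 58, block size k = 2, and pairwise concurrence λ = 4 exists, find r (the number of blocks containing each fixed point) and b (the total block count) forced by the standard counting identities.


Any 2-(v, k, λ) BIBD satisfies two necessary conditions:
  (i)  Each point sits in r blocks, and counting incidences through any fixed point gives r(k − 1) = λ(v − 1), so r = λ(v − 1)/(k − 1).
  (ii) Total incidences bk = vr, so b = vr/k.
Step 1: r = λ(v − 1)/(k − 1) = 4·(58 − 1)/(2 − 1) = 4·57/1 = 228/1 = 228.
Step 2: b = vr/k = 58·228/2 = 13224/2 = 6612.
Check integrality: r = 228 ∈ Z ✓, b = 6612 ∈ Z ✓.
(These identities are necessary conditions: they determine r and b for any design with these parameters, but do not by themselves prove that one exists.)

r = 228, b = 6612.


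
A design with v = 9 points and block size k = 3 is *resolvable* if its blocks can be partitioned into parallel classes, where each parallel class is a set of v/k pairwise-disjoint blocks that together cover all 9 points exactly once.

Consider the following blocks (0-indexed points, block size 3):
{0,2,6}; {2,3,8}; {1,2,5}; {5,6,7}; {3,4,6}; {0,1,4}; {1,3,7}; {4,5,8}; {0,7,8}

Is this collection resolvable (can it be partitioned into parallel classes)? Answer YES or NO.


v = 9, block size k = 3, number of blocks = 9.
For resolvability, blocks must partition into parallel classes of size v/k = 3.
Total blocks must therefore be a multiple of 3: 9 = 3·3 + 0 ⇒ divisible ✓.
Greedy packing gives 3 candidate class(es). Each should be a full parallel class (size 3, covers all 9 points).
  Class 1 (3 blocks): {0,2,6}; {1,3,7}; {4,5,8}. Points covered: [0, 1, 2, 3, 4, 5, 6, 7, 8].
  Class 2 (3 blocks): {2,3,8}; {5,6,7}; {0,1,4}. Points covered: [0, 1, 2, 3, 4, 5, 6, 7, 8].
  Class 3 (3 blocks): {1,2,5}; {3,4,6}; {0,7,8}. Points covered: [0, 1, 2, 3, 4, 5, 6, 7, 8].
All classes full (size 3)? YES. All classes cover every point? YES.
Resolvable? YES.

YES


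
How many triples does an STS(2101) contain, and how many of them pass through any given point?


An STS(v) is a 2-(v, 3, 1) BIBD: block size k = 3, λ = 1.
Replication: r(k − 1) = λ(v − 1) ⇒ r·2 = 2101 − 1 = 2100 ⇒ r = 1050.
Block count: bk = vr ⇒ b·3 = 2101·1050 = 2206050 ⇒ b = 735350.
(Check via b = v(v − 1)/6 = 2101·2100/6 = 4412100/6 = 735350.)

r = 1050, b = 735350.


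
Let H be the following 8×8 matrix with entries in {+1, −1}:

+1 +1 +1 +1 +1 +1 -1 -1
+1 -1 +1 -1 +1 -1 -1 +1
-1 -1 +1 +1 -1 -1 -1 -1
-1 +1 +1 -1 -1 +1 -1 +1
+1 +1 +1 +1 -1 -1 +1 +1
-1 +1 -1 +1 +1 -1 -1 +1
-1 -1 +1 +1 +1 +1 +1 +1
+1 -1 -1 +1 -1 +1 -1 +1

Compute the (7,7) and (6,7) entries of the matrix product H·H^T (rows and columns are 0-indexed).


Row 6 of H: [-1, -1, 1, 1, 1, 1, 1, 1].
Row 7 of H: [1, -1, -1, 1, -1, 1, -1, 1].
(H·H^T)[7][7] = Σ_j H[7][j]·H[7][j] = (1)² + (-1)² + (-1)² + (1)² + (-1)² + (1)² + (-1)² + (1)² = 1 + 1 + 1 + 1 + 1 + 1 + 1 + 1 = 8.
(H·H^T)[6][7] = Σ_j H[6][j]·H[7][j] = (-1)·(1) + (-1)·(-1) + (1)·(-1) + (1)·(1) + (1)·(-1) + (1)·(1) + (1)·(-1) + (1)·(1) = -1 + 1 + -1 + 1 + -1 + 1 + -1 + 1 = 0.
So rows 6 and 7 are orthogonal; the diagonal entry equals n = 8.

(7,7) entry = 8; (6,7) entry = 0.


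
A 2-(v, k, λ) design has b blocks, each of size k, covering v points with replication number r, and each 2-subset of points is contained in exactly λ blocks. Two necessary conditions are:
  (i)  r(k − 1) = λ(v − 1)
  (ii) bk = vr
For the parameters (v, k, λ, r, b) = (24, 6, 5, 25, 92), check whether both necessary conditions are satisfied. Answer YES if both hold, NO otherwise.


Condition (i): r(k − 1) = 25·5 = 125; λ(v − 1) = 5·23 = 115. Match? NO.
Condition (ii): bk = 92·6 = 552; vr = 24·25 = 600. Match? NO.
Both conditions hold? NO.

NO


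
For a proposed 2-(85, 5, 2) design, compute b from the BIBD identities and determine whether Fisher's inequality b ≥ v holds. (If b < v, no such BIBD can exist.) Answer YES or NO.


b = λv(v − 1)/(k(k − 1)) = 2·85·84/(5·4) = 14280/20 = 714.
Compare with v = 85: b ≥ v, so Fisher's inequality holds.

YES


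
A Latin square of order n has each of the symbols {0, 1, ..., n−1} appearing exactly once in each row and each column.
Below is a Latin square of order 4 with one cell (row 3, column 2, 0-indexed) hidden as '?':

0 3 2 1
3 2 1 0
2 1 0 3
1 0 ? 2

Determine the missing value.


Row 3 contains symbols [0, 1, 2] — missing [3].
Column 2 contains symbols [0, 1, 2] — missing [3].
The missing symbol must appear in both missing sets; intersection = [3].
Therefore the hidden value is 3.

Missing value = 3.


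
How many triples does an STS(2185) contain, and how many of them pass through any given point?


An STS(v) is a 2-(v, 3, 1) BIBD: block size k = 3, λ = 1.
Replication: r(k − 1) = λ(v − 1) ⇒ r·2 = 2185 − 1 = 2184 ⇒ r = 1092.
Block count: bk = vr ⇒ b·3 = 2185·1092 = 2386020 ⇒ b = 795340.

r = 1092, b = 795340.


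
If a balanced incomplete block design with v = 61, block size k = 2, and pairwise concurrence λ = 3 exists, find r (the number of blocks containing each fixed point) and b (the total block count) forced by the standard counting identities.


Any 2-(v, k, λ) BIBD satisfies two necessary conditions:
  (i)  Each point sits in r blocks, and counting incidences through any fixed point gives r(k − 1) = λ(v − 1), so r = λ(v − 1)/(k − 1).
  (ii) Total incidences bk = vr, so b = vr/k.
Step 1: r = λ(v − 1)/(k − 1) = 3·(61 − 1)/(2 − 1) = 3·60/1 = 180/1 = 180.
Step 2: b = vr/k = 61·180/2 = 10980/2 = 5490.
Check integrality: r = 180 ∈ Z ✓, b = 5490 ∈ Z ✓.
(These identities are necessary conditions: they determine r and b for any design with these parameters, but do not by themselves prove that one exists.)

r = 180, b = 5490.


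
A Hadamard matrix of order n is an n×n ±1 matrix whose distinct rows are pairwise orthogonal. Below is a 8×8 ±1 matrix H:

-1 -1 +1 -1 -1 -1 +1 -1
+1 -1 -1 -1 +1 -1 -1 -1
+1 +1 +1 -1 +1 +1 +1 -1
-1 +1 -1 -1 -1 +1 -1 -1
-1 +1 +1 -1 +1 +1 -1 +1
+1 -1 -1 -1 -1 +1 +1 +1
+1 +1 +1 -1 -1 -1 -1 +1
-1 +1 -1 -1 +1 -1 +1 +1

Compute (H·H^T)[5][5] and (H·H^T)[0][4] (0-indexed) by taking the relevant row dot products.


Row 0 of H: [-1, -1, 1, -1, -1, -1, 1, -1].
Row 4 of H: [-1, 1, 1, -1, 1, 1, -1, 1].
Row 5 of H: [1, -1, -1, -1, -1, 1, 1, 1].
(H·H^T)[5][5] = Σ_j H[5][j]·H[5][j] = (1)² + (-1)² + (-1)² + (-1)² + (-1)² + (1)² + (1)² + (1)² = 1 + 1 + 1 + 1 + 1 + 1 + 1 + 1 = 8.
(H·H^T)[0][4] = Σ_j H[0][j]·H[4][j] = (-1)·(-1) + (-1)·(1) + (1)·(1) + (-1)·(-1) + (-1)·(1) + (-1)·(1) + (1)·(-1) + (-1)·(1) = 1 + -1 + 1 + 1 + -1 + -1 + -1 + -1 = -2.
Rows 0 and 4 are not orthogonal (dot product = -2 ≠ 0), so H is not a Hadamard matrix.

(5,5) entry = 8; (0,4) entry = -2.


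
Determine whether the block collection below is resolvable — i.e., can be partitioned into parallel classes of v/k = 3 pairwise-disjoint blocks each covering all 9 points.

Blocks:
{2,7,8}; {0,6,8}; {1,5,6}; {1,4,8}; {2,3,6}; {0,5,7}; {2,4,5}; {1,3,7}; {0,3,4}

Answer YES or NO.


v = 9, block size k = 3, number of blocks = 9.
For resolvability, blocks must partition into parallel classes of size v/k = 3.
Total blocks must therefore be a multiple of 3: 9 = 3·3 + 0 ⇒ divisible ✓.
Greedy packing gives 3 candidate class(es). Each should be a full parallel class (size 3, covers all 9 points).
  Class 1 (3 blocks): {2,7,8}; {1,5,6}; {0,3,4}. Points covered: [0, 1, 2, 3, 4, 5, 6, 7, 8].
  Class 2 (3 blocks): {0,6,8}; {2,4,5}; {1,3,7}. Points covered: [0, 1, 2, 3, 4, 5, 6, 7, 8].
  Class 3 (3 blocks): {1,4,8}; {2,3,6}; {0,5,7}. Points covered: [0, 1, 2, 3, 4, 5, 6, 7, 8].
All classes full (size 3)? YES. All classes cover every point? YES.
Resolvable? YES.

YES


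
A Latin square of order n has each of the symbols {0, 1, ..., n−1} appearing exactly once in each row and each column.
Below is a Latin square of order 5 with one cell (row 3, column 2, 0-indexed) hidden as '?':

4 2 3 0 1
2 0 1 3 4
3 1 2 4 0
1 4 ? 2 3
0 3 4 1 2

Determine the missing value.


Row 3 contains symbols [1, 2, 3, 4] — missing [0].
Column 2 contains symbols [1, 2, 3, 4] — missing [0].
The missing symbol must appear in both missing sets; intersection = [0].
Therefore the hidden value is 0.

Missing value = 0.


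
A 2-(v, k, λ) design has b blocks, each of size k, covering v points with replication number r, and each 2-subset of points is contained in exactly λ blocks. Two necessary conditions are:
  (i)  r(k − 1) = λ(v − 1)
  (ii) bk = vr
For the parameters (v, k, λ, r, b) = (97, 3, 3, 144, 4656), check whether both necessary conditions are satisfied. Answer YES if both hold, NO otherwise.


Condition (i): r(k − 1) = 144·2 = 288; λ(v − 1) = 3·96 = 288. Match? YES.
Condition (ii): bk = 4656·3 = 13968; vr = 97·144 = 13968. Match? YES.
Both conditions hold? YES.

YES


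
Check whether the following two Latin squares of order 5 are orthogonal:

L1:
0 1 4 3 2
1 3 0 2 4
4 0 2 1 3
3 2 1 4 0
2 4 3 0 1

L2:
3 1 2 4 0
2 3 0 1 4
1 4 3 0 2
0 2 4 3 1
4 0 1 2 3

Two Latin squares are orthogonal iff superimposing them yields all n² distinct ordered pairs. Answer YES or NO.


Form the n² = 25 superimposed pairs (L1[i][j], L2[i][j]), row by row (rows and columns indexed from 0):
row 0: (0,3) (1,1) (4,2) (3,4) (2,0)
row 1: (1,2) (3,3) (0,0) (2,1) (4,4)
row 2: (4,1) (0,4) (2,3) (1,0) (3,2)
row 3: (3,0) (2,2) (1,4) (4,3) (0,1)
row 4: (2,4) (4,0) (3,1) (0,2) (1,3)
Orthogonality requires all 25 pairs distinct.
Check by first coordinate: for each symbol s of L1, list the L2 entries in the n cells where L1 = s; they must all differ.
  L1 = 0: L2 entries (in reading order) 3, 0, 4, 1, 2 — all 5 distinct ✓
  L1 = 1: L2 entries (in reading order) 1, 2, 0, 4, 3 — all 5 distinct ✓
  L1 = 2: L2 entries (in reading order) 0, 1, 3, 2, 4 — all 5 distinct ✓
  L1 = 3: L2 entries (in reading order) 4, 3, 2, 0, 1 — all 5 distinct ✓
  L1 = 4: L2 entries (in reading order) 2, 4, 1, 3, 0 — all 5 distinct ✓
Every symbol of L1 meets every symbol of L2 exactly once, so all 25 pairs are distinct (25 of 25).
Conclusion: YES.

YES


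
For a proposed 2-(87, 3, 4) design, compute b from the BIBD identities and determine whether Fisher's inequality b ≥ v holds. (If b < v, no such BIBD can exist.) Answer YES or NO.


b = λv(v − 1)/(k(k − 1)) = 4·87·86/(3·2) = 29928/6 = 4988.
Compare with v = 87: b ≥ v, so Fisher's inequality holds.

YES


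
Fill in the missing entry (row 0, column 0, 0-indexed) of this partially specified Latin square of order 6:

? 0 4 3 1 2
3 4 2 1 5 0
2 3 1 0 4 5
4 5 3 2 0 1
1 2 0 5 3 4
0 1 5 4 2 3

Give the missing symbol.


Row 0 contains symbols [0, 1, 2, 3, 4] — missing [5].
Column 0 contains symbols [0, 1, 2, 3, 4] — missing [5].
The missing symbol must appear in both missing sets; intersection = [5].
Therefore the hidden value is 5.

Missing value = 5.


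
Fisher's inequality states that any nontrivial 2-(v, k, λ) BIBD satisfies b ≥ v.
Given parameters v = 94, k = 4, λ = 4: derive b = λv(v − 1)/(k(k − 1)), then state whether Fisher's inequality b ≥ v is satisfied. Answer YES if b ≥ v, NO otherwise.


b = λv(v − 1)/(k(k − 1)) = 4·94·93/(4·3) = 34968/12 = 2914.
Compare with v = 94: b ≥ v, so Fisher's inequality holds.

YES


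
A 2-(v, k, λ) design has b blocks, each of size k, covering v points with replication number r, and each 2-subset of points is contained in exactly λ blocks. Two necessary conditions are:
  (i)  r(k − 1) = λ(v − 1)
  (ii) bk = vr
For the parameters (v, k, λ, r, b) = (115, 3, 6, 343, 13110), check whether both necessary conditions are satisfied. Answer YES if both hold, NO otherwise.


Condition (i): r(k − 1) = 343·2 = 686; λ(v − 1) = 6·114 = 684. Match? NO.
Condition (ii): bk = 13110·3 = 39330; vr = 115·343 = 39445. Match? NO.
Both conditions hold? NO.

NO


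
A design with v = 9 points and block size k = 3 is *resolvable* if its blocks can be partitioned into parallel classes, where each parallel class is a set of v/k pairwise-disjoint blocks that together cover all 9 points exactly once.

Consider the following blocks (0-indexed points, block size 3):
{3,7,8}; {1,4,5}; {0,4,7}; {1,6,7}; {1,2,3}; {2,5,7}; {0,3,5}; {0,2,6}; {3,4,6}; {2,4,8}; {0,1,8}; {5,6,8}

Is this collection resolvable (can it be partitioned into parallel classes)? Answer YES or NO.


v = 9, block size k = 3, number of blocks = 12.
For resolvability, blocks must partition into parallel classes of size v/k = 3.
Total blocks must therefore be a multiple of 3: 12 = 3·4 + 0 ⇒ divisible ✓.
Greedy packing gives 4 candidate class(es). Each should be a full parallel class (size 3, covers all 9 points).
  Class 1 (3 blocks): {3,7,8}; {1,4,5}; {0,2,6}. Points covered: [0, 1, 2, 3, 4, 5, 6, 7, 8].
  Class 2 (3 blocks): {0,4,7}; {1,2,3}; {5,6,8}. Points covered: [0, 1, 2, 3, 4, 5, 6, 7, 8].
  Class 3 (3 blocks): {1,6,7}; {0,3,5}; {2,4,8}. Points covered: [0, 1, 2, 3, 4, 5, 6, 7, 8].
  Class 4 (3 blocks): {2,5,7}; {3,4,6}; {0,1,8}. Points covered: [0, 1, 2, 3, 4, 5, 6, 7, 8].
All classes full (size 3)? YES. All classes cover every point? YES.
Resolvable? YES.

YES


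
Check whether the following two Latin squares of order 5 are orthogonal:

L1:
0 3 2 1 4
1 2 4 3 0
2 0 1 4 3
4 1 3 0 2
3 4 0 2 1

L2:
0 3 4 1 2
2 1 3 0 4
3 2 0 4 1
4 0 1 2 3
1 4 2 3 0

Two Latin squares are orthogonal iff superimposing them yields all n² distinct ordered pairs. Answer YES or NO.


Form the n² = 25 superimposed pairs (L1[i][j], L2[i][j]), row by row (rows and columns indexed from 0):
row 0: (0,0) (3,3) (2,4) (1,1) (4,2)
row 1: (1,2) (2,1) (4,3) (3,0) (0,4)
row 2: (2,3) (0,2) (1,0) (4,4) (3,1)
row 3: (4,4) (1,0) (3,1) (0,2) (2,3)
row 4: (3,1) (4,4) (0,2) (2,3) (1,0)
Orthogonality requires all 25 pairs distinct.
But the pair (4,4) repeats: cell (2,3) has L1 = 4, L2 = 4, and cell (3,0) has L1 = 4, L2 = 4.
A repeated pair means some other pair never occurs (only 15 distinct pairs out of 25), so the squares are not orthogonal.
Conclusion: NO.

NO


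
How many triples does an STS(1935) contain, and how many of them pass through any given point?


An STS(v) is a 2-(v, 3, 1) BIBD: block size k = 3, λ = 1.
Replication: r(k − 1) = λ(v − 1) ⇒ r·2 = 1935 − 1 = 1934 ⇒ r = 967.
Block count: bk = vr ⇒ b·3 = 1935·967 = 1871145 ⇒ b = 623715.

r = 967, b = 623715.


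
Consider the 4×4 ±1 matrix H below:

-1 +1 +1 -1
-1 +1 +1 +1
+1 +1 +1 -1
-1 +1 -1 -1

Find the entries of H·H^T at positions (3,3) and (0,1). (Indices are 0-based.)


Row 0 of H: [-1, 1, 1, -1].
Row 1 of H: [-1, 1, 1, 1].
Row 3 of H: [-1, 1, -1, -1].
(H·H^T)[3][3] = Σ_j H[3][j]·H[3][j] = (-1)² + (1)² + (-1)² + (-1)² = 1 + 1 + 1 + 1 = 4.
(H·H^T)[0][1] = Σ_j H[0][j]·H[1][j] = (-1)·(-1) + (1)·(1) + (1)·(1) + (-1)·(1) = 1 + 1 + 1 + -1 = 2.
Rows 0 and 1 are not orthogonal (dot product = 2 ≠ 0), so H is not a Hadamard matrix.

(3,3) entry = 4; (0,1) entry = 2.


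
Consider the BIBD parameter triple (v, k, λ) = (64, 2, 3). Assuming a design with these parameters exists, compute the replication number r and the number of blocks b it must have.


Any 2-(v, k, λ) BIBD satisfies two necessary conditions:
  (i)  Each point sits in r blocks, and counting incidences through any fixed point gives r(k − 1) = λ(v − 1), so r = λ(v − 1)/(k − 1).
  (ii) Total incidences bk = vr, so b = vr/k.
Step 1: r = λ(v − 1)/(k − 1) = 3·(64 − 1)/(2 − 1) = 3·63/1 = 189/1 = 189.
Step 2: b = vr/k = 64·189/2 = 12096/2 = 6048.
Check integrality: r = 189 ∈ Z ✓, b = 6048 ∈ Z ✓.
(These identities are necessary conditions: they determine r and b for any design with these parameters, but do not by themselves prove that one exists.)

r = 189, b = 6048.


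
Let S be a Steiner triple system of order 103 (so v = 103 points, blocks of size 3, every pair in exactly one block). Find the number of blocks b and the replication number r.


An STS(v) is a 2-(v, 3, 1) BIBD: block size k = 3, λ = 1.
Replication: r(k − 1) = λ(v − 1) ⇒ r·2 = 103 − 1 = 102 ⇒ r = 51.
Block count: bk = vr ⇒ b·3 = 103·51 = 5253 ⇒ b = 1751.

r = 51, b = 1751.


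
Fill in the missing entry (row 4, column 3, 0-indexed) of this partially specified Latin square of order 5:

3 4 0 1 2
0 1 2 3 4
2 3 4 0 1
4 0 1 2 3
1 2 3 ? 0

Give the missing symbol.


Row 4 contains symbols [0, 1, 2, 3] — missing [4].
Column 3 contains symbols [0, 1, 2, 3] — missing [4].
The missing symbol must appear in both missing sets; intersection = [4].
Therefore the hidden value is 4.

Missing value = 4.


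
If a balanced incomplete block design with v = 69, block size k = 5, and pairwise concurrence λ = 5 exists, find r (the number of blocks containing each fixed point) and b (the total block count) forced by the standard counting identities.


Any 2-(v, k, λ) BIBD satisfies two necessary conditions:
  (i)  Each point sits in r blocks, and counting incidences through any fixed point gives r(k − 1) = λ(v − 1), so r = λ(v − 1)/(k − 1).
  (ii) Total incidences bk = vr, so b = vr/k.
Step 1: r = λ(v − 1)/(k − 1) = 5·(69 − 1)/(5 − 1) = 5·68/4 = 340/4 = 85.
Step 2: b = vr/k = 69·85/5 = 5865/5 = 1173.
Check integrality: r = 85 ∈ Z ✓, b = 1173 ∈ Z ✓.
(These identities are necessary conditions: they determine r and b for any design with these parameters, but do not by themselves prove that one exists.)

r = 85, b = 1173.


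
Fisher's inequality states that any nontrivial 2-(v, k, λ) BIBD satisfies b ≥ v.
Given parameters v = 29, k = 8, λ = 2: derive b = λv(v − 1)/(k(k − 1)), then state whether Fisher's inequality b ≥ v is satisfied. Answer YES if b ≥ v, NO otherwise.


b = λv(v − 1)/(k(k − 1)) = 2·29·28/(8·7) = 1624/56 = 29.
Compare with v = 29: b ≥ v, so Fisher's inequality holds.

YES


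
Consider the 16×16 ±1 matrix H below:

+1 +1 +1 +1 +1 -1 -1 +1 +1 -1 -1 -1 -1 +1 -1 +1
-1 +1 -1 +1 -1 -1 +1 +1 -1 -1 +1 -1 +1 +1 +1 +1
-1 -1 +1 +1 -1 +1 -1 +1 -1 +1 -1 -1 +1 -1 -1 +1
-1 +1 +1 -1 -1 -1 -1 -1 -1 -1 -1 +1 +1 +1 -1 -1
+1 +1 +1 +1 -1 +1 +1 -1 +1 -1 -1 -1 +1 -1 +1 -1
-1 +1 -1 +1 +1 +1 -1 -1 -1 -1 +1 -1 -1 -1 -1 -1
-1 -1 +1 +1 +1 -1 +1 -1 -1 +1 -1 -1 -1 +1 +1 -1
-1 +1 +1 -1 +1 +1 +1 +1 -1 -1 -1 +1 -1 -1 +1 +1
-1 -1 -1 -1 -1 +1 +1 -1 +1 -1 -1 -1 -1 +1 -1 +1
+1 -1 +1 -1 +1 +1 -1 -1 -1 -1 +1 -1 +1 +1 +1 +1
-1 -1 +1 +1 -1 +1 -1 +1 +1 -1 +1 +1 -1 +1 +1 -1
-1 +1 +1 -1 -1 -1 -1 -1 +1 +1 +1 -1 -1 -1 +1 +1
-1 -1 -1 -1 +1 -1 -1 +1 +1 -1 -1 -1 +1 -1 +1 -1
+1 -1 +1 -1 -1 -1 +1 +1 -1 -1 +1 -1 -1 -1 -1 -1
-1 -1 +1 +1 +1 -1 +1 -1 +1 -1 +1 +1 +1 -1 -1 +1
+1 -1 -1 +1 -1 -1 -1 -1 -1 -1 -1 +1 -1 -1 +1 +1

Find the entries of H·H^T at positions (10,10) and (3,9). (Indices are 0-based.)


Row 3 of H: [-1, 1, 1, -1, -1, -1, -1, -1, -1, -1, -1, 1, 1, 1, -1, -1].
Row 9 of H: [1, -1, 1, -1, 1, 1, -1, -1, -1, -1, 1, -1, 1, 1, 1, 1].
Row 10 of H: [-1, -1, 1, 1, -1, 1, -1, 1, 1, -1, 1, 1, -1, 1, 1, -1].
(H·H^T)[10][10] = Σ_j H[10][j]·H[10][j] = (-1)² + (-1)² + (1)² + (1)² + (-1)² + (1)² + (-1)² + (1)² + (1)² + (-1)² + (1)² + (1)² + (-1)² + (1)² + (1)² + (-1)² = 1 + 1 + 1 + 1 + 1 + 1 + 1 + 1 + 1 + 1 + 1 + 1 + 1 + 1 + 1 + 1 = 16.
(H·H^T)[3][9] = Σ_j H[3][j]·H[9][j] = (-1)·(1) + (1)·(-1) + (1)·(1) + (-1)·(-1) + (-1)·(1) + (-1)·(1) + (-1)·(-1) + (-1)·(-1) + (-1)·(-1) + (-1)·(-1) + (-1)·(1) + (1)·(-1) + (1)·(1) + (1)·(1) + (-1)·(1) + (-1)·(1) = -1 + -1 + 1 + 1 + -1 + -1 + 1 + 1 + 1 + 1 + -1 + -1 + 1 + 1 + -1 + -1 = 0.
So rows 3 and 9 are orthogonal; the diagonal entry equals n = 16.

(10,10) entry = 16; (3,9) entry = 0.


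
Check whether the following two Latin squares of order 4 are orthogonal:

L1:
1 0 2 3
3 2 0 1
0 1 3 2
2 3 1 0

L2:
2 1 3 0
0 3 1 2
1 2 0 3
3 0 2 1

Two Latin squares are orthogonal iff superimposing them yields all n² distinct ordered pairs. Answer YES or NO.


Form the n² = 16 superimposed pairs (L1[i][j], L2[i][j]), row by row (rows and columns indexed from 0):
row 0: (1,2) (0,1) (2,3) (3,0)
row 1: (3,0) (2,3) (0,1) (1,2)
row 2: (0,1) (1,2) (3,0) (2,3)
row 3: (2,3) (3,0) (1,2) (0,1)
Orthogonality requires all 16 pairs distinct.
But the pair (3,0) repeats: cell (0,3) has L1 = 3, L2 = 0, and cell (1,0) has L1 = 3, L2 = 0.
A repeated pair means some other pair never occurs (only 4 distinct pairs out of 16), so the squares are not orthogonal.
Conclusion: NO.

NO


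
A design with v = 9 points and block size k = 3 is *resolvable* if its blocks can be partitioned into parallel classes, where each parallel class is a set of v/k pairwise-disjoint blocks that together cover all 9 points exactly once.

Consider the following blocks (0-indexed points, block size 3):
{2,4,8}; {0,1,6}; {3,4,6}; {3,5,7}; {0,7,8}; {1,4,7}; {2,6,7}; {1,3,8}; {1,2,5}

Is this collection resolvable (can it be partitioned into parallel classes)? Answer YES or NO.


v = 9, block size k = 3, number of blocks = 9.
For resolvability, blocks must partition into parallel classes of size v/k = 3.
Total blocks must therefore be a multiple of 3: 9 = 3·3 + 0 ⇒ divisible ✓.
Consider block {1,4,7}. It intersects every other block in the collection, so no parallel class of size 3 can contain it.
Since every block must belong to some parallel class in a resolution, the collection cannot be partitioned into parallel classes.
Resolvable? NO.

NO


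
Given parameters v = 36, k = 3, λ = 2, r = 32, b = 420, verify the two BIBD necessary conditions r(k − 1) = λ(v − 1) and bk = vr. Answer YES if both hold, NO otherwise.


Condition (i): r(k − 1) = 32·2 = 64; λ(v − 1) = 2·35 = 70. Match? NO.
Condition (ii): bk = 420·3 = 1260; vr = 36·32 = 1152. Match? NO.
Both conditions hold? NO.

NO


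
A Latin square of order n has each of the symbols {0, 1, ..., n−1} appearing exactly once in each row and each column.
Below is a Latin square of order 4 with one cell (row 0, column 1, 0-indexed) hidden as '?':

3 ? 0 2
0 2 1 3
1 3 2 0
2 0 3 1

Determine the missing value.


Row 0 contains symbols [0, 2, 3] — missing [1].
Column 1 contains symbols [0, 2, 3] — missing [1].
The missing symbol must appear in both missing sets; intersection = [1].
Therefore the hidden value is 1.

Missing value = 1.


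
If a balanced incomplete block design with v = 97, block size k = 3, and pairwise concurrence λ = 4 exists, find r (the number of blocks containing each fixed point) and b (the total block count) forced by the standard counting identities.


Any 2-(v, k, λ) BIBD satisfies two necessary conditions:
  (i)  Each point sits in r blocks, and counting incidences through any fixed point gives r(k − 1) = λ(v − 1), so r = λ(v − 1)/(k − 1).
  (ii) Total incidences bk = vr, so b = vr/k.
Step 1: r = λ(v − 1)/(k − 1) = 4·(97 − 1)/(3 − 1) = 4·96/2 = 384/2 = 192.
Step 2: b = vr/k = 97·192/3 = 18624/3 = 6208.
Check integrality: r = 192 ∈ Z ✓, b = 6208 ∈ Z ✓.
(These identities are necessary conditions: they determine r and b for any design with these parameters, but do not by themselves prove that one exists.)

r = 192, b = 6208.


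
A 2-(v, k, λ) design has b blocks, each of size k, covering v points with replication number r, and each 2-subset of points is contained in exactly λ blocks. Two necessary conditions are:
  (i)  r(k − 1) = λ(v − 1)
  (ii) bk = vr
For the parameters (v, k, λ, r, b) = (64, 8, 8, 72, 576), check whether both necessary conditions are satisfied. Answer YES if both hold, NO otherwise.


Condition (i): r(k − 1) = 72·7 = 504; λ(v − 1) = 8·63 = 504. Match? YES.
Condition (ii): bk = 576·8 = 4608; vr = 64·72 = 4608. Match? YES.
Both conditions hold? YES.

YES


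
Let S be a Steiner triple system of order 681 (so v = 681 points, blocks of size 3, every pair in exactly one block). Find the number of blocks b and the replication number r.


An STS(v) is a 2-(v, 3, 1) BIBD: block size k = 3, λ = 1.
Replication: r(k − 1) = λ(v − 1) ⇒ r·2 = 681 − 1 = 680 ⇒ r = 340.
Block count: b = v(v − 1)/6 = 681·680/6 = 463080/6 = 77180.

r = 340, b = 77180.


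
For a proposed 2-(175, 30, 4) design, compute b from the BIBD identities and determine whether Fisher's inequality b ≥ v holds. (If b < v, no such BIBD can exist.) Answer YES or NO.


r = λ(v − 1)/(k − 1) = 4·174/29 = 24.
b = vr/k = 175·24/30 = 140.
Fisher's inequality: b ≥ v ⇔ 140 ≥ 175? NO.

NO


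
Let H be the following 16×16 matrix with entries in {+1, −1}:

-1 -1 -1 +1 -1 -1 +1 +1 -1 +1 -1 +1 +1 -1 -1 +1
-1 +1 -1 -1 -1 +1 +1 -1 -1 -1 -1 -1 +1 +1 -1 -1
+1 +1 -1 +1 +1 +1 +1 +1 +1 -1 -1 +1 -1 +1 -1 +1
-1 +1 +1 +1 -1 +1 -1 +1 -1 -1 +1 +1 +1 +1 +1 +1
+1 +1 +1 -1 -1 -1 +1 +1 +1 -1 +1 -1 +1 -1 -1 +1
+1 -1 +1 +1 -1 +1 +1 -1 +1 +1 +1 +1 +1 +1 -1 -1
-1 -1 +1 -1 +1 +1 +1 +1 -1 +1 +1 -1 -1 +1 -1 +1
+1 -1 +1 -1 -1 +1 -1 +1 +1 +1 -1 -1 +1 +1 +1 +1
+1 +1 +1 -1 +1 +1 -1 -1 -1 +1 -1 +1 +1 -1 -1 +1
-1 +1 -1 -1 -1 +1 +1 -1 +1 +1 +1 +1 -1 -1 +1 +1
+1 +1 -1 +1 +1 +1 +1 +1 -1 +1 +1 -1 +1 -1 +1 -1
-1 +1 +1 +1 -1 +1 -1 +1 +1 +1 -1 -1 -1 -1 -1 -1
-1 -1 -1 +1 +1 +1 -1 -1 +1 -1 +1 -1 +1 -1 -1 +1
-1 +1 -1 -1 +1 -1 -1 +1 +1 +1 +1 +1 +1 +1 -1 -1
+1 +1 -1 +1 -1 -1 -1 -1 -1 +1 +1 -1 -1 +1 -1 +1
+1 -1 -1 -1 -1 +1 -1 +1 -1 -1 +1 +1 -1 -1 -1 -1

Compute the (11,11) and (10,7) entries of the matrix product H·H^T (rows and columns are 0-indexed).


Row 7 of H: [1, -1, 1, -1, -1, 1, -1, 1, 1, 1, -1, -1, 1, 1, 1, 1].
Row 10 of H: [1, 1, -1, 1, 1, 1, 1, 1, -1, 1, 1, -1, 1, -1, 1, -1].
Row 11 of H: [-1, 1, 1, 1, -1, 1, -1, 1, 1, 1, -1, -1, -1, -1, -1, -1].
(H·H^T)[11][11] = Σ_j H[11][j]·H[11][j] = (-1)² + (1)² + (1)² + (1)² + (-1)² + (1)² + (-1)² + (1)² + (1)² + (1)² + (-1)² + (-1)² + (-1)² + (-1)² + (-1)² + (-1)² = 1 + 1 + 1 + 1 + 1 + 1 + 1 + 1 + 1 + 1 + 1 + 1 + 1 + 1 + 1 + 1 = 16.
(H·H^T)[10][7] = Σ_j H[10][j]·H[7][j] = (1)·(1) + (1)·(-1) + (-1)·(1) + (1)·(-1) + (1)·(-1) + (1)·(1) + (1)·(-1) + (1)·(1) + (-1)·(1) + (1)·(1) + (1)·(-1) + (-1)·(-1) + (1)·(1) + (-1)·(1) + (1)·(1) + (-1)·(1) = 1 + -1 + -1 + -1 + -1 + 1 + -1 + 1 + -1 + 1 + -1 + 1 + 1 + -1 + 1 + -1 = -2.
Rows 10 and 7 are not orthogonal (dot product = -2 ≠ 0), so H is not a Hadamard matrix.

(11,11) entry = 16; (10,7) entry = -2.


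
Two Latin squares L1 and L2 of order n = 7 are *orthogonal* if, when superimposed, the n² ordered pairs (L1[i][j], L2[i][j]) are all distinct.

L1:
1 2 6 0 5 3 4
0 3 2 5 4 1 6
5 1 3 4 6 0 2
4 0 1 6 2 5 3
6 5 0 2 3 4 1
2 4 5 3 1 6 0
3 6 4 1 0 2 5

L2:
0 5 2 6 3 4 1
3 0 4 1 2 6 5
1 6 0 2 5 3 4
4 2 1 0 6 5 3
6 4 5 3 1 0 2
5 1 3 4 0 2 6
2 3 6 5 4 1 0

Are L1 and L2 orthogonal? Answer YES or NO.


Form the n² = 49 superimposed pairs (L1[i][j], L2[i][j]), row by row (rows and columns indexed from 0):
row 0: (1,0) (2,5) (6,2) (0,6) (5,3) (3,4) (4,1)
row 1: (0,3) (3,0) (2,4) (5,1) (4,2) (1,6) (6,5)
row 2: (5,1) (1,6) (3,0) (4,2) (6,5) (0,3) (2,4)
row 3: (4,4) (0,2) (1,1) (6,0) (2,6) (5,5) (3,3)
row 4: (6,6) (5,4) (0,5) (2,3) (3,1) (4,0) (1,2)
row 5: (2,5) (4,1) (5,3) (3,4) (1,0) (6,2) (0,6)
row 6: (3,2) (6,3) (4,6) (1,5) (0,4) (2,1) (5,0)
Orthogonality requires all 49 pairs distinct.
But the pair (5,1) repeats: cell (1,3) has L1 = 5, L2 = 1, and cell (2,0) has L1 = 5, L2 = 1.
A repeated pair means some other pair never occurs (only 35 distinct pairs out of 49), so the squares are not orthogonal.
Conclusion: NO.

NO
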